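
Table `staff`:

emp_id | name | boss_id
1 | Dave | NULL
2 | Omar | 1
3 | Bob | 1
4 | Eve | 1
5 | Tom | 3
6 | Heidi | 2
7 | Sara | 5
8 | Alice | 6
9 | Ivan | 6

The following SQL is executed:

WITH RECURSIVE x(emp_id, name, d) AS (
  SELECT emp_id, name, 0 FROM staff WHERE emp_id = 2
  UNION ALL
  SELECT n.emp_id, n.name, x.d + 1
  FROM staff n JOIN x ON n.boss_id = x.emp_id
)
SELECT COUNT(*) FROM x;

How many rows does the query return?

Base: emp_id=2 (Omar) at d 0.
Iteration 1: rows with boss_id in {2} -> Heidi (id 6, d 1).
Iteration 2: rows with boss_id in {6} -> Alice (id 8, d 2), Ivan (id 9, d 2).
Iteration 3: no rows with boss_id in {8,9}; recursion stops.
Total rows emitted: 4.

4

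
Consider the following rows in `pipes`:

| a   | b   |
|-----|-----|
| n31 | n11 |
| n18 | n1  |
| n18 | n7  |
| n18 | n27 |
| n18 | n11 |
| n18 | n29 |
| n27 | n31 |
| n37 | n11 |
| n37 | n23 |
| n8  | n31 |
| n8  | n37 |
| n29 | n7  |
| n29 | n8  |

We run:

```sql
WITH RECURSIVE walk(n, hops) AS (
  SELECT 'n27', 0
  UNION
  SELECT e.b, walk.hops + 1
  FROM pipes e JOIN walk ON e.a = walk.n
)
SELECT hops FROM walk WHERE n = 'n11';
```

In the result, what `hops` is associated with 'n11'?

Base: (n27, hops=0).
Iteration 1: edges from {n27} -> (n31, hops=1).
Iteration 2: edges from {n31} -> (n11, hops=2).
Iteration 3: no outgoing edges from {n11}; recursion stops.

2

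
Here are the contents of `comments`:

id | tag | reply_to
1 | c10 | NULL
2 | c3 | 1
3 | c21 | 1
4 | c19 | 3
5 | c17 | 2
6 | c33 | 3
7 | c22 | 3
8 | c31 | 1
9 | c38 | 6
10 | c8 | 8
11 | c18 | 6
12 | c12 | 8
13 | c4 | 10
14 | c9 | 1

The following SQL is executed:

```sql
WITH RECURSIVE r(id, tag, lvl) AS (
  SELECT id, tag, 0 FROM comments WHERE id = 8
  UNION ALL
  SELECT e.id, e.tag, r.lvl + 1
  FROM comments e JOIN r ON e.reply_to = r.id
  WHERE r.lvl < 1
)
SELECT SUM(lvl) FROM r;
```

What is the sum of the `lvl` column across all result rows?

2

Base: id=8 (c31) at lvl 0.
Iteration 1: rows with reply_to in {8} -> c8 (id 10, lvl 1), c12 (id 12, lvl 1).
Iteration 2: lvl < 1 fails for all current rows; recursion stops.
SUM(lvl) = 0 + 1 + 1 = 2.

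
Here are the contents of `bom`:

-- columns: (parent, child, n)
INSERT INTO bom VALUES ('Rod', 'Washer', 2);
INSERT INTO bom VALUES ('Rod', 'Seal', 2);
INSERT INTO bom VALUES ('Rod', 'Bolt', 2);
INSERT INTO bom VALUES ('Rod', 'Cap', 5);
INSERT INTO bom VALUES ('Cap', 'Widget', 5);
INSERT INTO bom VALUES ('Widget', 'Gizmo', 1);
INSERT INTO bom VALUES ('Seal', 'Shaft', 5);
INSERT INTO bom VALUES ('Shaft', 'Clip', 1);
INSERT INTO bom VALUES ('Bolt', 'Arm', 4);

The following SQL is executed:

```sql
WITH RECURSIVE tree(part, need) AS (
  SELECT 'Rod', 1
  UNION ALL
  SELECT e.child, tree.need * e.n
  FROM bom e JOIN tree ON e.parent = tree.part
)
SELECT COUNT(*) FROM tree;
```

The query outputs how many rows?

Base: (Rod, need=1).
Iteration 1: components of {Rod} -> Bolt = 1*2 = 2, Cap = 1*5 = 5, Seal = 1*2 = 2, Washer = 1*2 = 2.
Iteration 2: components of {Bolt,Cap,Seal,Washer} -> Arm = 2*4 = 8, Shaft = 2*5 = 10, Widget = 5*5 = 25.
Iteration 3: components of {Arm,Shaft,Widget} -> Clip = 10*1 = 10, Gizmo = 25*1 = 25.
Iteration 4: no further components; recursion stops.
Total rows emitted: 10.

10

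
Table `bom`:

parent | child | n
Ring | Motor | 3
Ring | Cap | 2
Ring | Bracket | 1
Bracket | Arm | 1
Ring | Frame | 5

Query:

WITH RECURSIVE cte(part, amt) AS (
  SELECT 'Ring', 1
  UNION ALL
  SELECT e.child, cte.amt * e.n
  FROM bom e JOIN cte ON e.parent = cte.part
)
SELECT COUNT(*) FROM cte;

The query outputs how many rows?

Base: (Ring, amt=1).
Iteration 1: components of {Ring} -> Bracket = 1*1 = 1, Cap = 1*2 = 2, Frame = 1*5 = 5, Motor = 1*3 = 3.
Iteration 2: components of {Bracket,Cap,Frame,Motor} -> Arm = 1*1 = 1.
Iteration 3: no further components; recursion stops.
Total rows emitted: 6.

6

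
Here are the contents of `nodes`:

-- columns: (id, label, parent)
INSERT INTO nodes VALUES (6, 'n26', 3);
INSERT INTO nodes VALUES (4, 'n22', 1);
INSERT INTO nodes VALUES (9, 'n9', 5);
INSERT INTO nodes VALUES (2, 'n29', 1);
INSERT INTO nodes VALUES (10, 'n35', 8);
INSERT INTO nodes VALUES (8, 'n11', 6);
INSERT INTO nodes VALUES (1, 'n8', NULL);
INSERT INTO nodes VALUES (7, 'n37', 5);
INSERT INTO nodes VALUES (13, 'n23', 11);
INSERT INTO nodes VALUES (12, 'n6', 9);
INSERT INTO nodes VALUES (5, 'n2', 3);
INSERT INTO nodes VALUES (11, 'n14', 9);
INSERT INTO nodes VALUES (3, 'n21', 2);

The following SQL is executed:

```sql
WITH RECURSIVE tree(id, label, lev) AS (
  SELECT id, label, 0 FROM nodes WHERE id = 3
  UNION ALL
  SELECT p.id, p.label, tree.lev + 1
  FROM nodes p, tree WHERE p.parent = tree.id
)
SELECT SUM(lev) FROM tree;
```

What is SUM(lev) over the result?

Base: id=3 (n21) at lev 0.
Iteration 1: rows with parent in {3} -> n2 (id 5, lev 1), n26 (id 6, lev 1).
Iteration 2: rows with parent in {5,6} -> n37 (id 7, lev 2), n11 (id 8, lev 2), n9 (id 9, lev 2).
Iteration 3: rows with parent in {7,8,9} -> n35 (id 10, lev 3), n14 (id 11, lev 3), n6 (id 12, lev 3).
Iteration 4: rows with parent in {10,11,12} -> n23 (id 13, lev 4).
Iteration 5: no rows with parent in {13}; recursion stops.
SUM(lev) = 0 + 1 + 1 + 2 + 2 + 2 + 3 + 3 + 3 + 4 = 21.

21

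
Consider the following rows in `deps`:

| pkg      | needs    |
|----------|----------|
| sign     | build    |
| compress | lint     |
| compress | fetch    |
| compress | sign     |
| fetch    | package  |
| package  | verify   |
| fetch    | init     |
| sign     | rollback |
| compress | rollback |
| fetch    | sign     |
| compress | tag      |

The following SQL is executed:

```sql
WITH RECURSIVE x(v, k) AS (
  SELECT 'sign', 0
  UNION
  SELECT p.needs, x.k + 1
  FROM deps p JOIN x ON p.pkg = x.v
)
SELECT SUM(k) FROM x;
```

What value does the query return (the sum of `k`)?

2

Base: (sign, k=0).
Iteration 1: edges from {sign} -> (build, k=1), (rollback, k=1).
Iteration 2: no outgoing edges from {build,rollback}; recursion stops.
SUM(k) = 0 + 1 + 1 = 2.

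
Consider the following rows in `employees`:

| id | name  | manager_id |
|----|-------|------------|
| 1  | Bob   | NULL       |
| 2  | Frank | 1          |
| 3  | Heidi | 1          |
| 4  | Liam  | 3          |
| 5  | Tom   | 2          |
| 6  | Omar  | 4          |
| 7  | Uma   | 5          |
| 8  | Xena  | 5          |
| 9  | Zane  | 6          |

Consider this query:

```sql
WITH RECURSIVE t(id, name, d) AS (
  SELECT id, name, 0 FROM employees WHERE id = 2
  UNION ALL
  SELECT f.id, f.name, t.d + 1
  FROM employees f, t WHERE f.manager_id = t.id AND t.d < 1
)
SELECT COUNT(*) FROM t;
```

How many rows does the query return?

2

Base: id=2 (Frank) at d 0.
Iteration 1: rows with manager_id in {2} -> Tom (id 5, d 1).
Iteration 2: d < 1 fails for all current rows; recursion stops.
Total rows emitted: 2.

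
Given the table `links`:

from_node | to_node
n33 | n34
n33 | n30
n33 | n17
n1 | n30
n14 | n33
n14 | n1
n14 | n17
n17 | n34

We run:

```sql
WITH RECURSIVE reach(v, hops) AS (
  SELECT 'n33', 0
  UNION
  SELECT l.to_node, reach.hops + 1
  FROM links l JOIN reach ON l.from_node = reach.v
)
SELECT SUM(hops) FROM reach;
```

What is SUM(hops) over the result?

Base: (n33, hops=0).
Iteration 1: edges from {n33} -> (n17, hops=1), (n30, hops=1), (n34, hops=1).
Iteration 2: edges from {n17,n30,n34} -> (n34, hops=2).
Iteration 3: no outgoing edges from {n34}; recursion stops.
SUM(hops) = 0 + 1 + 1 + 1 + 2 = 5.

5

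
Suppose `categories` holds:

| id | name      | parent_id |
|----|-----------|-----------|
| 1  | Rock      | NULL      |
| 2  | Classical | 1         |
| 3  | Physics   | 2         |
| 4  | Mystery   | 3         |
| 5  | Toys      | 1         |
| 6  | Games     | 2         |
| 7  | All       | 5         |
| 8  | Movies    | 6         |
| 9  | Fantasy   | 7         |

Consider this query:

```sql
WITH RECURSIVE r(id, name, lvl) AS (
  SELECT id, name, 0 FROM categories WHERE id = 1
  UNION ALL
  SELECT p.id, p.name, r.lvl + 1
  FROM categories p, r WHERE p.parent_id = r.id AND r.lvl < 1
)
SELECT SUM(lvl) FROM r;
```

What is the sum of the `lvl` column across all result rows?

2

Base: id=1 (Rock) at lvl 0.
Iteration 1: rows with parent_id in {1} -> Classical (id 2, lvl 1), Toys (id 5, lvl 1).
Iteration 2: lvl < 1 fails for all current rows; recursion stops.
SUM(lvl) = 0 + 1 + 1 = 2.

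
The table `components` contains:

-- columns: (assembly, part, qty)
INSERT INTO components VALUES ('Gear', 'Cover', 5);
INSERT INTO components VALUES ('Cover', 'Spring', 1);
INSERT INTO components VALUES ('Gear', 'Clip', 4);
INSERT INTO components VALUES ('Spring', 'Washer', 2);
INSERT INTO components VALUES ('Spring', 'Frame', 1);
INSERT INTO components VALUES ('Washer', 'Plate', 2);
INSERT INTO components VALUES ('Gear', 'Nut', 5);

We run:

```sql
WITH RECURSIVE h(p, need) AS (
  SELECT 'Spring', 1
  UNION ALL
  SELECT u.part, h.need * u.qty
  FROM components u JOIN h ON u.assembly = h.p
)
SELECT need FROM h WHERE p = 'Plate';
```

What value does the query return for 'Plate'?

Base: (Spring, need=1).
Iteration 1: components of {Spring} -> Frame = 1*1 = 1, Washer = 1*2 = 2.
Iteration 2: components of {Frame,Washer} -> Plate = 2*2 = 4.
Iteration 3: no further components; recursion stops.

4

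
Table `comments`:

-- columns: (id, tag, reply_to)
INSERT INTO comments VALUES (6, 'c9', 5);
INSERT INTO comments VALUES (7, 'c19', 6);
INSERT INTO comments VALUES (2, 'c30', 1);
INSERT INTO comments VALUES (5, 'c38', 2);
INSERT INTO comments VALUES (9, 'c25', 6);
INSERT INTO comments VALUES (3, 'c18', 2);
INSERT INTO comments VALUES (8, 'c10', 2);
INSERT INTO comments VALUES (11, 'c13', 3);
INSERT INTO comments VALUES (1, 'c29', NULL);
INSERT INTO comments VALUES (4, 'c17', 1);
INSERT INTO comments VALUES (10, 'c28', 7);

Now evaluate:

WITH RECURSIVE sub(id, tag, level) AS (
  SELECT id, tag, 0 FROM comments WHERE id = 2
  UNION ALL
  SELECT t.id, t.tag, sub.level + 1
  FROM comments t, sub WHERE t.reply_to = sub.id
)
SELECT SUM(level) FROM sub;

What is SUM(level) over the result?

Base: id=2 (c30) at level 0.
Iteration 1: rows with reply_to in {2} -> c18 (id 3, level 1), c38 (id 5, level 1), c10 (id 8, level 1).
Iteration 2: rows with reply_to in {3,5,8} -> c9 (id 6, level 2), c13 (id 11, level 2).
Iteration 3: rows with reply_to in {6,11} -> c19 (id 7, level 3), c25 (id 9, level 3).
Iteration 4: rows with reply_to in {7,9} -> c28 (id 10, level 4).
Iteration 5: no rows with reply_to in {10}; recursion stops.
SUM(level) = 0 + 1 + 1 + 1 + 2 + 2 + 3 + 3 + 4 = 17.

17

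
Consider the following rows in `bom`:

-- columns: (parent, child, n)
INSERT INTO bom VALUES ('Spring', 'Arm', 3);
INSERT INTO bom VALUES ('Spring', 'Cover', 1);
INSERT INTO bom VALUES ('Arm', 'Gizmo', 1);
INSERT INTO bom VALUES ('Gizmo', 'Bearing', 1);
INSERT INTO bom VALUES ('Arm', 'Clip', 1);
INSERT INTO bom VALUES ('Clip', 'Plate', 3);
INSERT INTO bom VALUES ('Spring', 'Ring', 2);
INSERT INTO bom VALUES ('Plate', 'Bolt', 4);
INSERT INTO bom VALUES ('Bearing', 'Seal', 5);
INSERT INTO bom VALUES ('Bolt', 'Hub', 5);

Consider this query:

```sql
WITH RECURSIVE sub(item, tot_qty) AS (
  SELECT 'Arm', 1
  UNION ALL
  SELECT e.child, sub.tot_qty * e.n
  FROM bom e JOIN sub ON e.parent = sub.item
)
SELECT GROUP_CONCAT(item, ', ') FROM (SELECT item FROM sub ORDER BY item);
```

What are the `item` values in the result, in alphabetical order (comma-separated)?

Base: (Arm, tot_qty=1).
Iteration 1: components of {Arm} -> Clip = 1*1 = 1, Gizmo = 1*1 = 1.
Iteration 2: components of {Clip,Gizmo} -> Bearing = 1*1 = 1, Plate = 1*3 = 3.
Iteration 3: components of {Bearing,Plate} -> Bolt = 3*4 = 12, Seal = 1*5 = 5.
Iteration 4: components of {Bolt,Seal} -> Hub = 12*5 = 60.
Iteration 5: no further components; recursion stops.

Arm, Bearing, Bolt, Clip, Gizmo, Hub, Plate, Seal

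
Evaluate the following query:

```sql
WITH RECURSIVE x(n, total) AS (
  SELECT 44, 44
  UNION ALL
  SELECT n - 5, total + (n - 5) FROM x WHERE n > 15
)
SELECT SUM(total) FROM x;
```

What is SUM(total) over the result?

Base: n=44, total=44.
Iteration 1: 44 > 15 holds -> n = 44 - 5 = 39, total = 44 + 39 = 83.
Iteration 2: 39 > 15 holds -> n = 39 - 5 = 34, total = 83 + 34 = 117.
Iteration 3: 34 > 15 holds -> n = 34 - 5 = 29, total = 117 + 29 = 146.
Iteration 4: 29 > 15 holds -> n = 29 - 5 = 24, total = 146 + 24 = 170.
Iteration 5: 24 > 15 holds -> n = 24 - 5 = 19, total = 170 + 19 = 189.
Iteration 6: 19 > 15 holds -> n = 19 - 5 = 14, total = 189 + 14 = 203.
Iteration 7: 14 > 15 fails; recursion stops.
SUM(total) = 44 + 83 + 117 + 146 + 170 + 189 + 203 = 952.

952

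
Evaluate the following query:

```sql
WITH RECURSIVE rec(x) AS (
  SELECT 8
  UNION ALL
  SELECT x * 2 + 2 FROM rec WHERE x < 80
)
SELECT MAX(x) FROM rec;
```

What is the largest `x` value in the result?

Base: x=8.
Iteration 1: 8 < 80 holds -> x = 8 * 2 + 2 = 18.
Iteration 2: 18 < 80 holds -> x = 18 * 2 + 2 = 38.
Iteration 3: 38 < 80 holds -> x = 38 * 2 + 2 = 78.
Iteration 4: 78 < 80 holds -> x = 78 * 2 + 2 = 158.
Iteration 5: 158 < 80 fails; recursion stops.
x values: 8, 18, 38, 78, 158; the maximum is 158.

158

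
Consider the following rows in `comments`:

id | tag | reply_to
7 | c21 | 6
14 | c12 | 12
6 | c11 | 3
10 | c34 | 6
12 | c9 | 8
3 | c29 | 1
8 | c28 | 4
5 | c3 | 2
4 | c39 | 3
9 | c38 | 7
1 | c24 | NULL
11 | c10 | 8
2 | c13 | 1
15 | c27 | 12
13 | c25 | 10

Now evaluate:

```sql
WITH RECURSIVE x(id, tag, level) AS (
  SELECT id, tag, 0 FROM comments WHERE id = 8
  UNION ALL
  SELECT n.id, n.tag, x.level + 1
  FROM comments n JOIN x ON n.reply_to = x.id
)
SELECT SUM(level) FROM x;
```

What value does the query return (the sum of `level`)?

6

Base: id=8 (c28) at level 0.
Iteration 1: rows with reply_to in {8} -> c10 (id 11, level 1), c9 (id 12, level 1).
Iteration 2: rows with reply_to in {11,12} -> c12 (id 14, level 2), c27 (id 15, level 2).
Iteration 3: no rows with reply_to in {14,15}; recursion stops.
SUM(level) = 0 + 1 + 1 + 2 + 2 = 6.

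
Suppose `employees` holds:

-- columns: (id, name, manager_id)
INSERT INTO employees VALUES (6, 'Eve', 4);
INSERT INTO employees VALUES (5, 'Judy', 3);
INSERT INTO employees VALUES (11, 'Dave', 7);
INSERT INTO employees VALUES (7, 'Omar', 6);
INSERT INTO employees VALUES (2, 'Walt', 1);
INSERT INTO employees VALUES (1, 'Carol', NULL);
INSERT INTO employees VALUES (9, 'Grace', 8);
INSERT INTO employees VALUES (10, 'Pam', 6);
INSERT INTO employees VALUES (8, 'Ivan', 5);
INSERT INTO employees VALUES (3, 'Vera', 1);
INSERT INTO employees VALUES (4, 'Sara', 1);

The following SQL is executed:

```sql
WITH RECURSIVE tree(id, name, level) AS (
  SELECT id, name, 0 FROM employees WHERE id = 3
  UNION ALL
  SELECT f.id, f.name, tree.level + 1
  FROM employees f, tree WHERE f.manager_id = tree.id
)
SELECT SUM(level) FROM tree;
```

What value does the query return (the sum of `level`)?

Base: id=3 (Vera) at level 0.
Iteration 1: rows with manager_id in {3} -> Judy (id 5, level 1).
Iteration 2: rows with manager_id in {5} -> Ivan (id 8, level 2).
Iteration 3: rows with manager_id in {8} -> Grace (id 9, level 3).
Iteration 4: no rows with manager_id in {9}; recursion stops.
SUM(level) = 0 + 1 + 2 + 3 = 6.

6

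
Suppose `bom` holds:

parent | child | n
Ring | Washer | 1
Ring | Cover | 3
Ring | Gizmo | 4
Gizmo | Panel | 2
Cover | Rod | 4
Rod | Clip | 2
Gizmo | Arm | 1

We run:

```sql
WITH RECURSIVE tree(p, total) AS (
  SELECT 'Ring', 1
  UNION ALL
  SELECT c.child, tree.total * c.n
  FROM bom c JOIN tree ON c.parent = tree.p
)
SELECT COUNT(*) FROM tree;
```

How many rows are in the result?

8

Base: (Ring, total=1).
Iteration 1: components of {Ring} -> Cover = 1*3 = 3, Gizmo = 1*4 = 4, Washer = 1*1 = 1.
Iteration 2: components of {Cover,Gizmo,Washer} -> Arm = 4*1 = 4, Panel = 4*2 = 8, Rod = 3*4 = 12.
Iteration 3: components of {Arm,Panel,Rod} -> Clip = 12*2 = 24.
Iteration 4: no further components; recursion stops.
Total rows emitted: 8.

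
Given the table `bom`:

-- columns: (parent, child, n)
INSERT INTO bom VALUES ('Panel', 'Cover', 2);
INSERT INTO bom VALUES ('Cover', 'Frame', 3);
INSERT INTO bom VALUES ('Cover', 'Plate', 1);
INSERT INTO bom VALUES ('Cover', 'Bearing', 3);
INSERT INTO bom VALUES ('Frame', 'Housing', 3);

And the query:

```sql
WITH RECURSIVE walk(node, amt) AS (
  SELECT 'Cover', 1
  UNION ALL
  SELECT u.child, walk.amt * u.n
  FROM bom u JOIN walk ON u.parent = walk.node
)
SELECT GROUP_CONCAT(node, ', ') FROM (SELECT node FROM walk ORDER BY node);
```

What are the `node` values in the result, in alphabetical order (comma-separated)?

Bearing, Cover, Frame, Housing, Plate

Base: (Cover, amt=1).
Iteration 1: components of {Cover} -> Bearing = 1*3 = 3, Frame = 1*3 = 3, Plate = 1*1 = 1.
Iteration 2: components of {Bearing,Frame,Plate} -> Housing = 3*3 = 9.
Iteration 3: no further components; recursion stops.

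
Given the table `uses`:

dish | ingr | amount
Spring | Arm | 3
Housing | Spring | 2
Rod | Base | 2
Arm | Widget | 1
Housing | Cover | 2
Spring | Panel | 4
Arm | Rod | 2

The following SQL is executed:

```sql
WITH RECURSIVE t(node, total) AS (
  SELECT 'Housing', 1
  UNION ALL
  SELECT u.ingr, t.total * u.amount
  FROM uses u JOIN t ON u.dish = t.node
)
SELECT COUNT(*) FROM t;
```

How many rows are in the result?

Base: (Housing, total=1).
Iteration 1: components of {Housing} -> Cover = 1*2 = 2, Spring = 1*2 = 2.
Iteration 2: components of {Cover,Spring} -> Arm = 2*3 = 6, Panel = 2*4 = 8.
Iteration 3: components of {Arm,Panel} -> Rod = 6*2 = 12, Widget = 6*1 = 6.
Iteration 4: components of {Rod,Widget} -> Base = 12*2 = 24.
Iteration 5: no further components; recursion stops.
Total rows emitted: 8.

8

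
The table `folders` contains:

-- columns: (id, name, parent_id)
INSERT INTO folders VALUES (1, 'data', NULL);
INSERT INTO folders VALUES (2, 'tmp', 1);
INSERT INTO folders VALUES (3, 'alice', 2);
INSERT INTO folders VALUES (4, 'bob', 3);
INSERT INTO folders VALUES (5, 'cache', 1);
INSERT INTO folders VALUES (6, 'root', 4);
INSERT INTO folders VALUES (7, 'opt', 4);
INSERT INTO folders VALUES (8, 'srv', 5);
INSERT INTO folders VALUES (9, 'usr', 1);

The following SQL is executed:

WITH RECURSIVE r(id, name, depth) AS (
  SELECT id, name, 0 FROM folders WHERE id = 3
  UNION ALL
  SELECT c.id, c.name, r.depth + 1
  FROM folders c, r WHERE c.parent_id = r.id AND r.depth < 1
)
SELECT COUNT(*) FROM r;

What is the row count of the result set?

Base: id=3 (alice) at depth 0.
Iteration 1: rows with parent_id in {3} -> bob (id 4, depth 1).
Iteration 2: depth < 1 fails for all current rows; recursion stops.
Total rows emitted: 2.

2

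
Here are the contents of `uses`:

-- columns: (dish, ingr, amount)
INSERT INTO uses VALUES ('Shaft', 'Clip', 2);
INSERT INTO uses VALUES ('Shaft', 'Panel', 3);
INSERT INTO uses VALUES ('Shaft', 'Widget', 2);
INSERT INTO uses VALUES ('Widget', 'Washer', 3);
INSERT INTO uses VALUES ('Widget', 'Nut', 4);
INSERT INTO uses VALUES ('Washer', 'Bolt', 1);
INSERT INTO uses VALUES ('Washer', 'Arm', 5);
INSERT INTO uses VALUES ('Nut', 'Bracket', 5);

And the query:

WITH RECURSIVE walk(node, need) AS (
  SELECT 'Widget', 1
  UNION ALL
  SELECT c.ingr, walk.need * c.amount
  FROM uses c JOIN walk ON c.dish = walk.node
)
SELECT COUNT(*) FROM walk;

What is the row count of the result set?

Base: (Widget, need=1).
Iteration 1: components of {Widget} -> Nut = 1*4 = 4, Washer = 1*3 = 3.
Iteration 2: components of {Nut,Washer} -> Arm = 3*5 = 15, Bolt = 3*1 = 3, Bracket = 4*5 = 20.
Iteration 3: no further components; recursion stops.
Total rows emitted: 6.

6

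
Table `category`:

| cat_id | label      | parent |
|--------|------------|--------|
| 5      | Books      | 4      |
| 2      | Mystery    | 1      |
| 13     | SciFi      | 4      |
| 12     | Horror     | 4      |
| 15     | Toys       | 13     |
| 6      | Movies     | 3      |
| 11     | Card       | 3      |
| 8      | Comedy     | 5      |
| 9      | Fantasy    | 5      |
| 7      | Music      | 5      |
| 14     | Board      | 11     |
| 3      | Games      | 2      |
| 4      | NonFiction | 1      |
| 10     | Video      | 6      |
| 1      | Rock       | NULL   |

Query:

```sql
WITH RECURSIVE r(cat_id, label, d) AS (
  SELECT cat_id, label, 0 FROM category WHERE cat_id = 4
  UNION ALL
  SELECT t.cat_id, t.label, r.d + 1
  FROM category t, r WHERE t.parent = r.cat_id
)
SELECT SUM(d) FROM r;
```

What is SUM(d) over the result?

Base: cat_id=4 (NonFiction) at d 0.
Iteration 1: rows with parent in {4} -> Books (id 5, d 1), Horror (id 12, d 1), SciFi (id 13, d 1).
Iteration 2: rows with parent in {5,12,13} -> Music (id 7, d 2), Comedy (id 8, d 2), Fantasy (id 9, d 2), Toys (id 15, d 2).
Iteration 3: no rows with parent in {7,8,9,15}; recursion stops.
SUM(d) = 0 + 1 + 1 + 1 + 2 + 2 + 2 + 2 = 11.

11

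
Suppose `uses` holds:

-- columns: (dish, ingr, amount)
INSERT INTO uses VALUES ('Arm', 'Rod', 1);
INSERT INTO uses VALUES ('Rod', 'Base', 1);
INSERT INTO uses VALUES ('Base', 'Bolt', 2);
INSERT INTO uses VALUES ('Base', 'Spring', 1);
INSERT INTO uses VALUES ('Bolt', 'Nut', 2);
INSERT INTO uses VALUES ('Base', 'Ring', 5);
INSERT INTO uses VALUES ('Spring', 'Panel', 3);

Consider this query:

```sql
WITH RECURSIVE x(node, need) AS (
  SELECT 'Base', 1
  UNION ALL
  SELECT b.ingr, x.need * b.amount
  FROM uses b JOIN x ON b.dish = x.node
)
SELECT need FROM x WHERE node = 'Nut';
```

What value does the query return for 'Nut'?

4

Base: (Base, need=1).
Iteration 1: components of {Base} -> Bolt = 1*2 = 2, Ring = 1*5 = 5, Spring = 1*1 = 1.
Iteration 2: components of {Bolt,Ring,Spring} -> Nut = 2*2 = 4, Panel = 1*3 = 3.
Iteration 3: no further components; recursion stops.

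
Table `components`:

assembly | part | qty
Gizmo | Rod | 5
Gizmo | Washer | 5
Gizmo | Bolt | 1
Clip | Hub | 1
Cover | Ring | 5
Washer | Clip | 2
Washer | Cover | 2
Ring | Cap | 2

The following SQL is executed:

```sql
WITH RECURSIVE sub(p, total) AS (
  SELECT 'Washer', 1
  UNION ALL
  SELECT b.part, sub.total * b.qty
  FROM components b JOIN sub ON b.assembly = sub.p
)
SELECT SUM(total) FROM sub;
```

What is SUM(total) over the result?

37

Base: (Washer, total=1).
Iteration 1: components of {Washer} -> Clip = 1*2 = 2, Cover = 1*2 = 2.
Iteration 2: components of {Clip,Cover} -> Hub = 2*1 = 2, Ring = 2*5 = 10.
Iteration 3: components of {Hub,Ring} -> Cap = 10*2 = 20.
Iteration 4: no further components; recursion stops.
SUM(total) = 1 + 2 + 2 + 10 + 2 + 20 = 37.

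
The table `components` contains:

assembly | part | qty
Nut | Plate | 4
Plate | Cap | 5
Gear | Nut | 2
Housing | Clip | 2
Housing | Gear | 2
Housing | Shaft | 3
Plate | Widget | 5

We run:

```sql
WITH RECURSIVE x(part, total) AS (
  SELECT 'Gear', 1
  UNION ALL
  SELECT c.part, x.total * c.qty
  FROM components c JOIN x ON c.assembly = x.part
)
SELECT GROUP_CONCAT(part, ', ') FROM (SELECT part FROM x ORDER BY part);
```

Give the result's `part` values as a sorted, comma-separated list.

Cap, Gear, Nut, Plate, Widget

Base: (Gear, total=1).
Iteration 1: components of {Gear} -> Nut = 1*2 = 2.
Iteration 2: components of {Nut} -> Plate = 2*4 = 8.
Iteration 3: components of {Plate} -> Cap = 8*5 = 40, Widget = 8*5 = 40.
Iteration 4: no further components; recursion stops.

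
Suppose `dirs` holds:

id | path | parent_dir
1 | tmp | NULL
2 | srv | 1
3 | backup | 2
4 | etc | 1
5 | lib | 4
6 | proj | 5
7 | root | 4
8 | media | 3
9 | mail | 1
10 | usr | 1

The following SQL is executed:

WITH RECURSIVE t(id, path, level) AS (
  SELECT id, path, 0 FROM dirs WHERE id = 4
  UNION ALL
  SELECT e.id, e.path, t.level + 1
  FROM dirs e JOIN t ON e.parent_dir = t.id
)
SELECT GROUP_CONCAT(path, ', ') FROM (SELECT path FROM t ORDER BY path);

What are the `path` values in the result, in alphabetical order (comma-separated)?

etc, lib, proj, root

Base: id=4 (etc) at level 0.
Iteration 1: rows with parent_dir in {4} -> lib (id 5, level 1), root (id 7, level 1).
Iteration 2: rows with parent_dir in {5,7} -> proj (id 6, level 2).
Iteration 3: no rows with parent_dir in {6}; recursion stops.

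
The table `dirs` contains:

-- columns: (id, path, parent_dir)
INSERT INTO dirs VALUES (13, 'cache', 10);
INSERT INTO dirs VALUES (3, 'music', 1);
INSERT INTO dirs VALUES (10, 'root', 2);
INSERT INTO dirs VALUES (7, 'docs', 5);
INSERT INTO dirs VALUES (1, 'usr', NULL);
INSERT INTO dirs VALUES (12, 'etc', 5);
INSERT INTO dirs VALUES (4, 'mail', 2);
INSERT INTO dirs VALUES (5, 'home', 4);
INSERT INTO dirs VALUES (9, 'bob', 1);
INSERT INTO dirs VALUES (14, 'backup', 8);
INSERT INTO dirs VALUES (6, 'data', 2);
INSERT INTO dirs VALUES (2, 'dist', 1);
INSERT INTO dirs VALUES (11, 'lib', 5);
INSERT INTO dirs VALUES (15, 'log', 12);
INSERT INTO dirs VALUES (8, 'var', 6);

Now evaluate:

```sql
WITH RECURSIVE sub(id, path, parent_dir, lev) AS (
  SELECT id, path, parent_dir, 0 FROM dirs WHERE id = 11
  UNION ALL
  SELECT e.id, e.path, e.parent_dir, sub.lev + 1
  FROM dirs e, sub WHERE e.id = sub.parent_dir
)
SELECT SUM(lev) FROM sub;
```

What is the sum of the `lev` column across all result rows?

10

Base: id=11 (lib), parent_dir=5, lev 0.
Iteration 1: join on id=5 -> home (id 5, parent_dir=4, lev 1).
Iteration 2: join on id=4 -> mail (id 4, parent_dir=2, lev 2).
Iteration 3: join on id=2 -> dist (id 2, parent_dir=1, lev 3).
Iteration 4: join on id=1 -> usr (id 1, parent_dir=NULL, lev 4).
Iteration 5: parent_dir is NULL; no match; recursion stops.
SUM(lev) = 0 + 1 + 2 + 3 + 4 = 10.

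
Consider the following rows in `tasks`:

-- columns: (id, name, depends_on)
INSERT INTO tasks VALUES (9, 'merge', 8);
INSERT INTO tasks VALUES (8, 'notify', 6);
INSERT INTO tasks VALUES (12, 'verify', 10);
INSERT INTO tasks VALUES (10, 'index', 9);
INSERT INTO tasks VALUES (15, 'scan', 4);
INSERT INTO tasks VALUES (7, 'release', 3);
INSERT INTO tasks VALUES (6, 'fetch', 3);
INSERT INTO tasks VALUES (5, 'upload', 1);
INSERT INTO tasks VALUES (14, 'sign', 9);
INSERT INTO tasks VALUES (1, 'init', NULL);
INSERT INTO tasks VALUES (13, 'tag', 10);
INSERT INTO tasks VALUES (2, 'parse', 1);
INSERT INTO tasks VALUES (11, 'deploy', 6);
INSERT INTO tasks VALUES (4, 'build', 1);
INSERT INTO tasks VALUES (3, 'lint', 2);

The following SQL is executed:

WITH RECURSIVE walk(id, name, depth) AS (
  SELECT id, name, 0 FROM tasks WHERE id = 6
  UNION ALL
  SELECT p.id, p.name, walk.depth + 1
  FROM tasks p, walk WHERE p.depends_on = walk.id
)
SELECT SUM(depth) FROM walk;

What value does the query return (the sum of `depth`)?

18

Base: id=6 (fetch) at depth 0.
Iteration 1: rows with depends_on in {6} -> notify (id 8, depth 1), deploy (id 11, depth 1).
Iteration 2: rows with depends_on in {8,11} -> merge (id 9, depth 2).
Iteration 3: rows with depends_on in {9} -> index (id 10, depth 3), sign (id 14, depth 3).
Iteration 4: rows with depends_on in {10,14} -> verify (id 12, depth 4), tag (id 13, depth 4).
Iteration 5: no rows with depends_on in {12,13}; recursion stops.
SUM(depth) = 0 + 1 + 1 + 2 + 3 + 3 + 4 + 4 = 18.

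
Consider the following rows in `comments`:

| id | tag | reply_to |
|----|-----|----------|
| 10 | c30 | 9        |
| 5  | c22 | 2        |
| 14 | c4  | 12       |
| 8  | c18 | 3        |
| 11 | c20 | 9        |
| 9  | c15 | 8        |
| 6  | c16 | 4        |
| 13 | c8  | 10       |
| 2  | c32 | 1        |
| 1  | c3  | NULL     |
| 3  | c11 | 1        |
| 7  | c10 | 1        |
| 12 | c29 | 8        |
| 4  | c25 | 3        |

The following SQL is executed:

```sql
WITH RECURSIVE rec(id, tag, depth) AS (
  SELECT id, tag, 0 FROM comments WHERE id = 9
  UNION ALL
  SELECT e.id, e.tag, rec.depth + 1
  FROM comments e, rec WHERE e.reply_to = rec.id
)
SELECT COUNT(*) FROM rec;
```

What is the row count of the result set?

Base: id=9 (c15) at depth 0.
Iteration 1: rows with reply_to in {9} -> c30 (id 10, depth 1), c20 (id 11, depth 1).
Iteration 2: rows with reply_to in {10,11} -> c8 (id 13, depth 2).
Iteration 3: no rows with reply_to in {13}; recursion stops.
Total rows emitted: 4.

4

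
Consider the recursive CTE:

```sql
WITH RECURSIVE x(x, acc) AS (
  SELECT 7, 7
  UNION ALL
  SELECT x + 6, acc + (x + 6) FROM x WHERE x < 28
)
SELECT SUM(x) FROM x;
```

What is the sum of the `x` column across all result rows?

95

Base: x=7, acc=7.
Iteration 1: 7 < 28 holds -> x = 7 + 6 = 13, acc = 7 + 13 = 20.
Iteration 2: 13 < 28 holds -> x = 13 + 6 = 19, acc = 20 + 19 = 39.
Iteration 3: 19 < 28 holds -> x = 19 + 6 = 25, acc = 39 + 25 = 64.
Iteration 4: 25 < 28 holds -> x = 25 + 6 = 31, acc = 64 + 31 = 95.
Iteration 5: 31 < 28 fails; recursion stops.
SUM(x) = 7 + 13 + 19 + 25 + 31 = 95.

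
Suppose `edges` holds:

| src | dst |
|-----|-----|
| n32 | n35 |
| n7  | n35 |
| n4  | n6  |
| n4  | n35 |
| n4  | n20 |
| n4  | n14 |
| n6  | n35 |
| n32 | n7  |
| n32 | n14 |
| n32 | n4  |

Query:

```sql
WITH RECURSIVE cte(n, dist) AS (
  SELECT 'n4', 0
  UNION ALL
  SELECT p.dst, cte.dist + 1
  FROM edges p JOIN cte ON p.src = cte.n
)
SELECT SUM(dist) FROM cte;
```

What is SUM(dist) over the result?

6

Base: (n4, dist=0).
Iteration 1: edges from {n4} -> (n14, dist=1), (n20, dist=1), (n35, dist=1), (n6, dist=1).
Iteration 2: edges from {n14,n20,n35,n6} -> (n35, dist=2).
Iteration 3: no outgoing edges from {n35}; recursion stops.
SUM(dist) = 0 + 1 + 1 + 1 + 1 + 2 = 6.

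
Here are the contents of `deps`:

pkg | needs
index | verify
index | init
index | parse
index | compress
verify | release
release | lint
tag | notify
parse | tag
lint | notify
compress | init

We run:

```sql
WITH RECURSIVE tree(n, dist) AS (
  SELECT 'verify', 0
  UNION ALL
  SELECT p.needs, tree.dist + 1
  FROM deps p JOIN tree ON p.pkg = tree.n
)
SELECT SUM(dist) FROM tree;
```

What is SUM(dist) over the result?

Base: (verify, dist=0).
Iteration 1: edges from {verify} -> (release, dist=1).
Iteration 2: edges from {release} -> (lint, dist=2).
Iteration 3: edges from {lint} -> (notify, dist=3).
Iteration 4: no outgoing edges from {notify}; recursion stops.
SUM(dist) = 0 + 1 + 2 + 3 = 6.

6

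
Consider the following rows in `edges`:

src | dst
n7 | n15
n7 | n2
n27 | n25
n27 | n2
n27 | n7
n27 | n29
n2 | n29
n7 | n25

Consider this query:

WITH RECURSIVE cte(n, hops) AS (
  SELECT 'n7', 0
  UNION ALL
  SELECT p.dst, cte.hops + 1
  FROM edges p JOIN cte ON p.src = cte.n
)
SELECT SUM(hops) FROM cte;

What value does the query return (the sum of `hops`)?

5

Base: (n7, hops=0).
Iteration 1: edges from {n7} -> (n15, hops=1), (n2, hops=1), (n25, hops=1).
Iteration 2: edges from {n15,n2,n25} -> (n29, hops=2).
Iteration 3: no outgoing edges from {n29}; recursion stops.
SUM(hops) = 0 + 1 + 1 + 1 + 2 = 5.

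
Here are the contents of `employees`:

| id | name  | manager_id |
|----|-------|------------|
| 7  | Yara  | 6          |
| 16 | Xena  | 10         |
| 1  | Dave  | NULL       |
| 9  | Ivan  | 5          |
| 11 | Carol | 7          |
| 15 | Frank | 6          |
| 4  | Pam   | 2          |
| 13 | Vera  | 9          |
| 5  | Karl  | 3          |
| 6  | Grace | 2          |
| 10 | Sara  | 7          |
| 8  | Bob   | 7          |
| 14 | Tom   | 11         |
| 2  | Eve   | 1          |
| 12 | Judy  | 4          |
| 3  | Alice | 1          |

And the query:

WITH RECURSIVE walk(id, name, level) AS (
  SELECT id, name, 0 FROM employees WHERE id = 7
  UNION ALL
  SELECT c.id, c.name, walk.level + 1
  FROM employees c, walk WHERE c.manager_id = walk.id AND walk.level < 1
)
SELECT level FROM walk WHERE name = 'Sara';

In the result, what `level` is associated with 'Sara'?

Base: id=7 (Yara) at level 0.
Iteration 1: rows with manager_id in {7} -> Bob (id 8, level 1), Sara (id 10, level 1), Carol (id 11, level 1).
Iteration 2: level < 1 fails for all current rows; recursion stops.

1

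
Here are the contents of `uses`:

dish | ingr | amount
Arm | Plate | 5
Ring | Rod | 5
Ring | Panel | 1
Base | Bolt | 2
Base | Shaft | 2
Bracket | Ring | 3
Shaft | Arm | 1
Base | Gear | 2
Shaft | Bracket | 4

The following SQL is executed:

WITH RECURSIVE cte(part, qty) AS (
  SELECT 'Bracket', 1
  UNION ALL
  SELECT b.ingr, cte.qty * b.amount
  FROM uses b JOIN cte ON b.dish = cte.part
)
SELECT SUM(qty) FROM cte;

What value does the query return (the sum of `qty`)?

Base: (Bracket, qty=1).
Iteration 1: components of {Bracket} -> Ring = 1*3 = 3.
Iteration 2: components of {Ring} -> Panel = 3*1 = 3, Rod = 3*5 = 15.
Iteration 3: no further components; recursion stops.
SUM(qty) = 1 + 3 + 15 + 3 = 22.

22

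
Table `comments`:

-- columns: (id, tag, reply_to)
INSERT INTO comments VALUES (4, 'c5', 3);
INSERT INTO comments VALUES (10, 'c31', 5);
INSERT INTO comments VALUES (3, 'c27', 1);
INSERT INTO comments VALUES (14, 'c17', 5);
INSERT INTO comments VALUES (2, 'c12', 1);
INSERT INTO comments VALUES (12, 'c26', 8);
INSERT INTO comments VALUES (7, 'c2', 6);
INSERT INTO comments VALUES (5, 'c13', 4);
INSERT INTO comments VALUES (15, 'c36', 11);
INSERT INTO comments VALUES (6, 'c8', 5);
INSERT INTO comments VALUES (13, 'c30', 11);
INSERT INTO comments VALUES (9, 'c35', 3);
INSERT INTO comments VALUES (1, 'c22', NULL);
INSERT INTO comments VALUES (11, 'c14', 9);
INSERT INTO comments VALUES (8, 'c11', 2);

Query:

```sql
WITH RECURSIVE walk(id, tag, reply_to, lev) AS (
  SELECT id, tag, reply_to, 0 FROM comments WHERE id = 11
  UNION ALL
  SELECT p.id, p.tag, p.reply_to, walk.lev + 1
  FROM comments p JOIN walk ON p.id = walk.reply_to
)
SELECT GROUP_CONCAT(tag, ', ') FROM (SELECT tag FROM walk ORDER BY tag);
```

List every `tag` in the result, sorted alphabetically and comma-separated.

Base: id=11 (c14), reply_to=9, lev 0.
Iteration 1: join on id=9 -> c35 (id 9, reply_to=3, lev 1).
Iteration 2: join on id=3 -> c27 (id 3, reply_to=1, lev 2).
Iteration 3: join on id=1 -> c22 (id 1, reply_to=NULL, lev 3).
Iteration 4: reply_to is NULL; no match; recursion stops.

c14, c22, c27, c35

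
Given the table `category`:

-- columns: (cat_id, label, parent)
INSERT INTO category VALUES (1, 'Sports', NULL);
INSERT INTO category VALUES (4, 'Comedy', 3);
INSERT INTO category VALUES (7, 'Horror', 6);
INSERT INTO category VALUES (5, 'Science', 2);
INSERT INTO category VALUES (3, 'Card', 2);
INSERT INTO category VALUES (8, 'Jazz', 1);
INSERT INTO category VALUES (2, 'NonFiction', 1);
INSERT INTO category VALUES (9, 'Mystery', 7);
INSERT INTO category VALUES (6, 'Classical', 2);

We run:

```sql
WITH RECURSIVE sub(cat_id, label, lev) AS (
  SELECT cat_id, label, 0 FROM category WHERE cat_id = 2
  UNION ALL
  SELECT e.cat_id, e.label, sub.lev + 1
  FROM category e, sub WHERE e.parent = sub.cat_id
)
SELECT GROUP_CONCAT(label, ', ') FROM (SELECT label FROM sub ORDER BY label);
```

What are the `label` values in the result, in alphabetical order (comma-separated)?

Base: cat_id=2 (NonFiction) at lev 0.
Iteration 1: rows with parent in {2} -> Card (id 3, lev 1), Science (id 5, lev 1), Classical (id 6, lev 1).
Iteration 2: rows with parent in {3,5,6} -> Comedy (id 4, lev 2), Horror (id 7, lev 2).
Iteration 3: rows with parent in {4,7} -> Mystery (id 9, lev 3).
Iteration 4: no rows with parent in {9}; recursion stops.

Card, Classical, Comedy, Horror, Mystery, NonFiction, Science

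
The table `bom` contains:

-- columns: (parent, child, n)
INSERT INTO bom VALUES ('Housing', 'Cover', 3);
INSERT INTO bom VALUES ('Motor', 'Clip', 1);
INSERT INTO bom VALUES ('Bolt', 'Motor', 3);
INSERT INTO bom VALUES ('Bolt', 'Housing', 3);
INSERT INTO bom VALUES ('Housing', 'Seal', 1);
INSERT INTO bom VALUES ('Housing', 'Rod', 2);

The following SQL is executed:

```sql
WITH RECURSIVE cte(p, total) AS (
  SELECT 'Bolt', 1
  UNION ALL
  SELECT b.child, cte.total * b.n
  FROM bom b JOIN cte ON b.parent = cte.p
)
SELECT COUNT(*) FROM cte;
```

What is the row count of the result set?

7

Base: (Bolt, total=1).
Iteration 1: components of {Bolt} -> Housing = 1*3 = 3, Motor = 1*3 = 3.
Iteration 2: components of {Housing,Motor} -> Clip = 3*1 = 3, Cover = 3*3 = 9, Rod = 3*2 = 6, Seal = 3*1 = 3.
Iteration 3: no further components; recursion stops.
Total rows emitted: 7.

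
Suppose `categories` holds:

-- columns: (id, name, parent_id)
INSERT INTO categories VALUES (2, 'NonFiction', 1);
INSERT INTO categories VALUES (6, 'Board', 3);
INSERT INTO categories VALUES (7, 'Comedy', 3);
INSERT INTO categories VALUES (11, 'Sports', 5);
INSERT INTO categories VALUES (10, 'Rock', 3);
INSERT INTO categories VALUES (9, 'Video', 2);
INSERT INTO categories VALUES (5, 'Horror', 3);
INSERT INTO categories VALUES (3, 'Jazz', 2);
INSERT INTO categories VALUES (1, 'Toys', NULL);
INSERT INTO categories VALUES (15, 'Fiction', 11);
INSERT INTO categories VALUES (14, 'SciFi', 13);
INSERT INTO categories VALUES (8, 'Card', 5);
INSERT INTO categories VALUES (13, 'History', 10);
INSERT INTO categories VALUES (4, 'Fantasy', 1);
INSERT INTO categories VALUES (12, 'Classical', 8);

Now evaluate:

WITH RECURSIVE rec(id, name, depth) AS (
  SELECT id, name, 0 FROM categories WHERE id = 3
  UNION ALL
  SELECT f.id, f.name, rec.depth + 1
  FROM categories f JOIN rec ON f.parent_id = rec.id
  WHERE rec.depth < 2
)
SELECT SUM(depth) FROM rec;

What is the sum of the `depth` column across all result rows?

Base: id=3 (Jazz) at depth 0.
Iteration 1: rows with parent_id in {3} -> Horror (id 5, depth 1), Board (id 6, depth 1), Comedy (id 7, depth 1), Rock (id 10, depth 1).
Iteration 2: rows with parent_id in {5,6,7,10} -> Card (id 8, depth 2), Sports (id 11, depth 2), History (id 13, depth 2).
Iteration 3: depth < 2 fails for all current rows; recursion stops.
SUM(depth) = 0 + 1 + 1 + 1 + 1 + 2 + 2 + 2 = 10.

10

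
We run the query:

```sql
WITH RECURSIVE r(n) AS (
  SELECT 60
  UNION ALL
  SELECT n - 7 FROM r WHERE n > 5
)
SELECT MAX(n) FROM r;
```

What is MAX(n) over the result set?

60

Base: n=60.
Iteration 1: 60 > 5 holds -> n = 60 - 7 = 53.
Iteration 2: 53 > 5 holds -> n = 53 - 7 = 46.
Iteration 3: 46 > 5 holds -> n = 46 - 7 = 39.
Iteration 4: 39 > 5 holds -> n = 39 - 7 = 32.
Iteration 5: 32 > 5 holds -> n = 32 - 7 = 25.
Iteration 6: 25 > 5 holds -> n = 25 - 7 = 18.
Iteration 7: 18 > 5 holds -> n = 18 - 7 = 11.
Iteration 8: 11 > 5 holds -> n = 11 - 7 = 4.
Iteration 9: 4 > 5 fails; recursion stops.
n values: 60, 53, 46, 39, 32, 25, 18, 11, 4; the maximum is 60.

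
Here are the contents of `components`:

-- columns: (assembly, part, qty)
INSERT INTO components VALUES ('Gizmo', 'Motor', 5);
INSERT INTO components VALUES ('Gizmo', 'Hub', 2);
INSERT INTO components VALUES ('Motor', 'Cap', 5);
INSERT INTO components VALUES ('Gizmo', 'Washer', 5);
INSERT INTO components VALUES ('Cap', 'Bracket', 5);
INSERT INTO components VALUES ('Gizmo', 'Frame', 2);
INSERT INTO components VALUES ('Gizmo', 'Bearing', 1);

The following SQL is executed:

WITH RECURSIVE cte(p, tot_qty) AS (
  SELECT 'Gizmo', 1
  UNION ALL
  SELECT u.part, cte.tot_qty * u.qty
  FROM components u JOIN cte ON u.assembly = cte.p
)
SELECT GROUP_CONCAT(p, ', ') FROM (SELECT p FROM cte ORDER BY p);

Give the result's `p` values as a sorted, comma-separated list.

Bearing, Bracket, Cap, Frame, Gizmo, Hub, Motor, Washer

Base: (Gizmo, tot_qty=1).
Iteration 1: components of {Gizmo} -> Bearing = 1*1 = 1, Frame = 1*2 = 2, Hub = 1*2 = 2, Motor = 1*5 = 5, Washer = 1*5 = 5.
Iteration 2: components of {Bearing,Frame,Hub,Motor,Washer} -> Cap = 5*5 = 25.
Iteration 3: components of {Cap} -> Bracket = 25*5 = 125.
Iteration 4: no further components; recursion stops.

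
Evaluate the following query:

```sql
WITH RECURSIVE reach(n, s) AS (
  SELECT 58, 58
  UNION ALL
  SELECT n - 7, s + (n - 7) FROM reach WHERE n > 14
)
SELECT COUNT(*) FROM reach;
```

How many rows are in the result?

8

Base: n=58, s=58.
Iteration 1: 58 > 14 holds -> n = 58 - 7 = 51, s = 58 + 51 = 109.
Iteration 2: 51 > 14 holds -> n = 51 - 7 = 44, s = 109 + 44 = 153.
Iteration 3: 44 > 14 holds -> n = 44 - 7 = 37, s = 153 + 37 = 190.
Iteration 4: 37 > 14 holds -> n = 37 - 7 = 30, s = 190 + 30 = 220.
Iteration 5: 30 > 14 holds -> n = 30 - 7 = 23, s = 220 + 23 = 243.
Iteration 6: 23 > 14 holds -> n = 23 - 7 = 16, s = 243 + 16 = 259.
Iteration 7: 16 > 14 holds -> n = 16 - 7 = 9, s = 259 + 9 = 268.
Iteration 8: 9 > 14 fails; recursion stops.
Total rows emitted: 8.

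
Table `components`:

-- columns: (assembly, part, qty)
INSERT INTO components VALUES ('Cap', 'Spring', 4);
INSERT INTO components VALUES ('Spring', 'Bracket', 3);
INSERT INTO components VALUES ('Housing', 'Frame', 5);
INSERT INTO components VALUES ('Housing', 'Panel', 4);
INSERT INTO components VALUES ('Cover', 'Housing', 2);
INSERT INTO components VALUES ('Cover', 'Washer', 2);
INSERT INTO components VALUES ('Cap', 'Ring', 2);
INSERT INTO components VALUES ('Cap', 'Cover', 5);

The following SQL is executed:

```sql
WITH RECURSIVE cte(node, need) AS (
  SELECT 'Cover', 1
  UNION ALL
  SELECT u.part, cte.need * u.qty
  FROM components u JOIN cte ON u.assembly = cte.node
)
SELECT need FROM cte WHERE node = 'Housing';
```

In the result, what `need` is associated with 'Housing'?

Base: (Cover, need=1).
Iteration 1: components of {Cover} -> Housing = 1*2 = 2, Washer = 1*2 = 2.
Iteration 2: components of {Housing,Washer} -> Frame = 2*5 = 10, Panel = 2*4 = 8.
Iteration 3: no further components; recursion stops.

2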